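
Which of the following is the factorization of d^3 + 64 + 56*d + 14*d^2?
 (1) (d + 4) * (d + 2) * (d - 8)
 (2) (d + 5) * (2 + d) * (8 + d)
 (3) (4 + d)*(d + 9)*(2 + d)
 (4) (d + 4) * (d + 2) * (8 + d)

We need to factor d^3 + 64 + 56*d + 14*d^2.
The factored form is (d + 4) * (d + 2) * (8 + d).
4) (d + 4) * (d + 2) * (8 + d)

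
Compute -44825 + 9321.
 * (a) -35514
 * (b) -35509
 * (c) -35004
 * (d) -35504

-44825 + 9321 = -35504
d) -35504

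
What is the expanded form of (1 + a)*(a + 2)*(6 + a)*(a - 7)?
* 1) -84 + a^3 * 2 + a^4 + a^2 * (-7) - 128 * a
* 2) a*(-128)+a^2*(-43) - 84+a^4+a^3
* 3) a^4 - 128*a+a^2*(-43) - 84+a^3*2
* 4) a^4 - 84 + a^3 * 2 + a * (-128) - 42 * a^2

Expanding (1 + a)*(a + 2)*(6 + a)*(a - 7):
= a^4 - 128*a+a^2*(-43) - 84+a^3*2
3) a^4 - 128*a+a^2*(-43) - 84+a^3*2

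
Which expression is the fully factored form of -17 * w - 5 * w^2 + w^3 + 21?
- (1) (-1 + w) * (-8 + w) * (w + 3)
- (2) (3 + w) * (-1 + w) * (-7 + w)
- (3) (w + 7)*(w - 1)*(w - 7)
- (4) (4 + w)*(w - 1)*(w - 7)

We need to factor -17 * w - 5 * w^2 + w^3 + 21.
The factored form is (3 + w) * (-1 + w) * (-7 + w).
2) (3 + w) * (-1 + w) * (-7 + w)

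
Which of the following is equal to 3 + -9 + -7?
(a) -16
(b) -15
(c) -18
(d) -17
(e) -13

First: 3 + -9 = -6
Then: -6 + -7 = -13
e) -13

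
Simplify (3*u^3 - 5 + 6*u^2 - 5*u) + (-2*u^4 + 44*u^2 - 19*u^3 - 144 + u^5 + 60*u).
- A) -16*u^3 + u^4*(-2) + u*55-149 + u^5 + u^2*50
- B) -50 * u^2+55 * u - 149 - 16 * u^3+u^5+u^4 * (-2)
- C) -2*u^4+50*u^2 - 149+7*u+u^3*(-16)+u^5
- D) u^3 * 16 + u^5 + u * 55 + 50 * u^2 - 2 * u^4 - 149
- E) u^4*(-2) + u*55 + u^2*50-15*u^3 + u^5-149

Adding the polynomials and combining like terms:
(3*u^3 - 5 + 6*u^2 - 5*u) + (-2*u^4 + 44*u^2 - 19*u^3 - 144 + u^5 + 60*u)
= -16*u^3 + u^4*(-2) + u*55-149 + u^5 + u^2*50
A) -16*u^3 + u^4*(-2) + u*55-149 + u^5 + u^2*50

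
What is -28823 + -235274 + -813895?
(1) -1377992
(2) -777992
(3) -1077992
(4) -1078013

First: -28823 + -235274 = -264097
Then: -264097 + -813895 = -1077992
3) -1077992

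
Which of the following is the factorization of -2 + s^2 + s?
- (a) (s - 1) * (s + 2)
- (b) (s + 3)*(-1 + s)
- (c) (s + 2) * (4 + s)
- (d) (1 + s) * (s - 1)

We need to factor -2 + s^2 + s.
The factored form is (s - 1) * (s + 2).
a) (s - 1) * (s + 2)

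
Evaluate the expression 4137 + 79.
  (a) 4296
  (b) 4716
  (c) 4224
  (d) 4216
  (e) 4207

4137 + 79 = 4216
d) 4216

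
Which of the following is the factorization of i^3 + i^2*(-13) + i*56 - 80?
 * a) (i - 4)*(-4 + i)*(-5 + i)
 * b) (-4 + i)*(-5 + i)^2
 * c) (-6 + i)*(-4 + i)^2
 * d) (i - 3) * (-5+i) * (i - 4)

We need to factor i^3 + i^2*(-13) + i*56 - 80.
The factored form is (i - 4)*(-4 + i)*(-5 + i).
a) (i - 4)*(-4 + i)*(-5 + i)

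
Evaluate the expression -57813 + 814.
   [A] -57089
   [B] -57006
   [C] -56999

-57813 + 814 = -56999
C) -56999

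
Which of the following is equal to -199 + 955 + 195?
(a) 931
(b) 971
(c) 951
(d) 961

First: -199 + 955 = 756
Then: 756 + 195 = 951
c) 951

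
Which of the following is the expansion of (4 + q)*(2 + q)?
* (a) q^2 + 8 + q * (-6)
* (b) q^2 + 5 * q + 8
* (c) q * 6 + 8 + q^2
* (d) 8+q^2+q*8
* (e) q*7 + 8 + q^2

Expanding (4 + q)*(2 + q):
= q * 6 + 8 + q^2
c) q * 6 + 8 + q^2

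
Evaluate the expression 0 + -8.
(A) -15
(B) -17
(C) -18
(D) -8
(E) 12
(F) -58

0 + -8 = -8
D) -8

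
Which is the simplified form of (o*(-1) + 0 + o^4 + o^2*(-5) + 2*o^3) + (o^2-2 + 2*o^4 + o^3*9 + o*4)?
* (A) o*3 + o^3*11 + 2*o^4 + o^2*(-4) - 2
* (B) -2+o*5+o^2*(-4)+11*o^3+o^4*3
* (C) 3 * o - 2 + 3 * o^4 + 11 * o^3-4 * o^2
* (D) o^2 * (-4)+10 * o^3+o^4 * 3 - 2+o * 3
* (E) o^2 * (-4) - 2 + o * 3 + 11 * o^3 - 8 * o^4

Adding the polynomials and combining like terms:
(o*(-1) + 0 + o^4 + o^2*(-5) + 2*o^3) + (o^2 - 2 + 2*o^4 + o^3*9 + o*4)
= 3 * o - 2 + 3 * o^4 + 11 * o^3-4 * o^2
C) 3 * o - 2 + 3 * o^4 + 11 * o^3-4 * o^2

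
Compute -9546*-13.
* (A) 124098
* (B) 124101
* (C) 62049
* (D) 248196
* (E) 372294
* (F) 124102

-9546 * -13 = 124098
A) 124098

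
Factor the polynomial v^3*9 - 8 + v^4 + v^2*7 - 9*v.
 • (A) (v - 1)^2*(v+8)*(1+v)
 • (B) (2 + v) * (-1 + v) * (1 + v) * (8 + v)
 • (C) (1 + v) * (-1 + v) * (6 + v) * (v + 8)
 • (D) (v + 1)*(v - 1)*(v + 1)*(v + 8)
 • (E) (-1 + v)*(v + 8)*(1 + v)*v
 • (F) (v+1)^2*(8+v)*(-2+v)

We need to factor v^3*9 - 8 + v^4 + v^2*7 - 9*v.
The factored form is (v + 1)*(v - 1)*(v + 1)*(v + 8).
D) (v + 1)*(v - 1)*(v + 1)*(v + 8)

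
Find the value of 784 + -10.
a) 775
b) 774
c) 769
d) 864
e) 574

784 + -10 = 774
b) 774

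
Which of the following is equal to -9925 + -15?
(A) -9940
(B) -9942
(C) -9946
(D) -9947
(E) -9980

-9925 + -15 = -9940
A) -9940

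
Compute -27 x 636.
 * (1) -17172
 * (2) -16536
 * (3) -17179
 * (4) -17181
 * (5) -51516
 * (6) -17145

-27 * 636 = -17172
1) -17172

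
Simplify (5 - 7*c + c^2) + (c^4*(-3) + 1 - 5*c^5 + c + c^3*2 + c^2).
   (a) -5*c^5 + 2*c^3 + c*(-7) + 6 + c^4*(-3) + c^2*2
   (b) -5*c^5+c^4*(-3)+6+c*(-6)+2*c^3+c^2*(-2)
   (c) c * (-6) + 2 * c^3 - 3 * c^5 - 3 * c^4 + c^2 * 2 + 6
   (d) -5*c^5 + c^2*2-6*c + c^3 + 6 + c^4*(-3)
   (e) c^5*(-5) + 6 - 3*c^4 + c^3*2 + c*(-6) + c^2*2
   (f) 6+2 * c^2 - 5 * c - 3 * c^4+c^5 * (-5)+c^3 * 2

Adding the polynomials and combining like terms:
(5 - 7*c + c^2) + (c^4*(-3) + 1 - 5*c^5 + c + c^3*2 + c^2)
= c^5*(-5) + 6 - 3*c^4 + c^3*2 + c*(-6) + c^2*2
e) c^5*(-5) + 6 - 3*c^4 + c^3*2 + c*(-6) + c^2*2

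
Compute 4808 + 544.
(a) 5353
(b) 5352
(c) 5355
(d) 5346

4808 + 544 = 5352
b) 5352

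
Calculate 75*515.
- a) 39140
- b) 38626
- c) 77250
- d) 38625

75 * 515 = 38625
d) 38625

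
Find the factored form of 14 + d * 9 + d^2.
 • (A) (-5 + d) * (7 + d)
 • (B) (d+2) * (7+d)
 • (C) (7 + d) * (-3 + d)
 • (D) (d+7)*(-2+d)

We need to factor 14 + d * 9 + d^2.
The factored form is (d+2) * (7+d).
B) (d+2) * (7+d)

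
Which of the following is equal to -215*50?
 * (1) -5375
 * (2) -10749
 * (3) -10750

-215 * 50 = -10750
3) -10750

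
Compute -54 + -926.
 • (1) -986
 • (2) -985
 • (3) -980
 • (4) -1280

-54 + -926 = -980
3) -980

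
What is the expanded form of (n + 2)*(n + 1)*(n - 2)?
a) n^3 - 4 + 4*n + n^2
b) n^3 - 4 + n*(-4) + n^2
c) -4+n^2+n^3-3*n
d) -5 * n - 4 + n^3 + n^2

Expanding (n + 2)*(n + 1)*(n - 2):
= n^3 - 4 + n*(-4) + n^2
b) n^3 - 4 + n*(-4) + n^2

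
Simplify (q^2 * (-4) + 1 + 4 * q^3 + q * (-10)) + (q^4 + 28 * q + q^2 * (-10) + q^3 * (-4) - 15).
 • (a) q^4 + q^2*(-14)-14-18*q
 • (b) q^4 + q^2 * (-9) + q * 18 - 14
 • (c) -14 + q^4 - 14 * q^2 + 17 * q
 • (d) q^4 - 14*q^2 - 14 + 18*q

Adding the polynomials and combining like terms:
(q^2*(-4) + 1 + 4*q^3 + q*(-10)) + (q^4 + 28*q + q^2*(-10) + q^3*(-4) - 15)
= q^4 - 14*q^2 - 14 + 18*q
d) q^4 - 14*q^2 - 14 + 18*q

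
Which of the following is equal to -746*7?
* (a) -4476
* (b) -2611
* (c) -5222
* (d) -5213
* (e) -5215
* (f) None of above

-746 * 7 = -5222
c) -5222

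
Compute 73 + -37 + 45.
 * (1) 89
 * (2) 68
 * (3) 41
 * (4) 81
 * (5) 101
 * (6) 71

First: 73 + -37 = 36
Then: 36 + 45 = 81
4) 81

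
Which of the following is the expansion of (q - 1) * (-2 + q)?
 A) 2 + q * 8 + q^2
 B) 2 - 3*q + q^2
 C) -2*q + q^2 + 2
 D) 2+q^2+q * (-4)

Expanding (q - 1) * (-2 + q):
= 2 - 3*q + q^2
B) 2 - 3*q + q^2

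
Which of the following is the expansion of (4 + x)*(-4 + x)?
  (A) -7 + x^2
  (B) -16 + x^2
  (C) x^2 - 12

Expanding (4 + x)*(-4 + x):
= -16 + x^2
B) -16 + x^2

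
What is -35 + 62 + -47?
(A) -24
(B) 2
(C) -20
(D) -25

First: -35 + 62 = 27
Then: 27 + -47 = -20
C) -20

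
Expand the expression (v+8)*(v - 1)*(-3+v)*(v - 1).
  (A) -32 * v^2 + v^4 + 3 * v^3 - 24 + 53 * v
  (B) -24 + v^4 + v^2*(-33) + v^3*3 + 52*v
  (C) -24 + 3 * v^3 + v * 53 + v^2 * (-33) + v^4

Expanding (v+8)*(v - 1)*(-3+v)*(v - 1):
= -24 + 3 * v^3 + v * 53 + v^2 * (-33) + v^4
C) -24 + 3 * v^3 + v * 53 + v^2 * (-33) + v^4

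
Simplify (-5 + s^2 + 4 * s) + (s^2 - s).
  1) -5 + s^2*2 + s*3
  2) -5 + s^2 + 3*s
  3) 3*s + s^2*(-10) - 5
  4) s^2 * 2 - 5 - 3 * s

Adding the polynomials and combining like terms:
(-5 + s^2 + 4*s) + (s^2 - s)
= -5 + s^2*2 + s*3
1) -5 + s^2*2 + s*3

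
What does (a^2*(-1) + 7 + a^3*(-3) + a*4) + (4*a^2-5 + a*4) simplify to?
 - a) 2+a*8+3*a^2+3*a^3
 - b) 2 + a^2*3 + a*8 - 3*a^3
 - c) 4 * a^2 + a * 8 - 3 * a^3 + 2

Adding the polynomials and combining like terms:
(a^2*(-1) + 7 + a^3*(-3) + a*4) + (4*a^2 - 5 + a*4)
= 2 + a^2*3 + a*8 - 3*a^3
b) 2 + a^2*3 + a*8 - 3*a^3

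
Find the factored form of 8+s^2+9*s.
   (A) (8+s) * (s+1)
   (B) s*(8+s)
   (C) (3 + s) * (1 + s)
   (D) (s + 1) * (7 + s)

We need to factor 8+s^2+9*s.
The factored form is (8+s) * (s+1).
A) (8+s) * (s+1)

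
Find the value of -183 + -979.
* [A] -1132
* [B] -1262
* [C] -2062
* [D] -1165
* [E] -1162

-183 + -979 = -1162
E) -1162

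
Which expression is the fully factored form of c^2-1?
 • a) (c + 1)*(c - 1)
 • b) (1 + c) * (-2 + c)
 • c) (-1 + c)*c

We need to factor c^2-1.
The factored form is (c + 1)*(c - 1).
a) (c + 1)*(c - 1)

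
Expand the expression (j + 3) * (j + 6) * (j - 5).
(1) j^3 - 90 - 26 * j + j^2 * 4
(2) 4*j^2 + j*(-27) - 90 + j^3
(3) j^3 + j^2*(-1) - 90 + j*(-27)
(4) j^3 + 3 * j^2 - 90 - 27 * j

Expanding (j + 3) * (j + 6) * (j - 5):
= 4*j^2 + j*(-27) - 90 + j^3
2) 4*j^2 + j*(-27) - 90 + j^3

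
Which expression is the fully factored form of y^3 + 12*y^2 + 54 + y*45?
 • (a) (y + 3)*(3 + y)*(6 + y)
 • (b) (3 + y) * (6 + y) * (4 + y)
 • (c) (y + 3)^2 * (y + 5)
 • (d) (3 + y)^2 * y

We need to factor y^3 + 12*y^2 + 54 + y*45.
The factored form is (y + 3)*(3 + y)*(6 + y).
a) (y + 3)*(3 + y)*(6 + y)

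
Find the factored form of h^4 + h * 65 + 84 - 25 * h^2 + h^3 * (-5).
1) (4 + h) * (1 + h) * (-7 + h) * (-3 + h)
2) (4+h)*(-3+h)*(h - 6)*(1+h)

We need to factor h^4 + h * 65 + 84 - 25 * h^2 + h^3 * (-5).
The factored form is (4 + h) * (1 + h) * (-7 + h) * (-3 + h).
1) (4 + h) * (1 + h) * (-7 + h) * (-3 + h)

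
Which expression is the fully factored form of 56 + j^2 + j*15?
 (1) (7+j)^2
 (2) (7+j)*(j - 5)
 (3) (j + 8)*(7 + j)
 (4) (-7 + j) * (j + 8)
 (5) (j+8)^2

We need to factor 56 + j^2 + j*15.
The factored form is (j + 8)*(7 + j).
3) (j + 8)*(7 + j)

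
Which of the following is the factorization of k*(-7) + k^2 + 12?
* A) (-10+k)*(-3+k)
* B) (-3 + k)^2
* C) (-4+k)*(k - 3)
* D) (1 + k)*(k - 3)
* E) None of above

We need to factor k*(-7) + k^2 + 12.
The factored form is (-4+k)*(k - 3).
C) (-4+k)*(k - 3)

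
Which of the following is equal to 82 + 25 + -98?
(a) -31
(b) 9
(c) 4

First: 82 + 25 = 107
Then: 107 + -98 = 9
b) 9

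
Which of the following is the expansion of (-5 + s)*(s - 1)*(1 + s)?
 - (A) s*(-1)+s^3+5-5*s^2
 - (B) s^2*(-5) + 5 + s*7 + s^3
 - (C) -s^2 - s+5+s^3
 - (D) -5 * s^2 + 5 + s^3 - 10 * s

Expanding (-5 + s)*(s - 1)*(1 + s):
= s*(-1)+s^3+5-5*s^2
A) s*(-1)+s^3+5-5*s^2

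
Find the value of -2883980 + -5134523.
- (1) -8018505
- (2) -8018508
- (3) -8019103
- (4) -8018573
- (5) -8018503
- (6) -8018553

-2883980 + -5134523 = -8018503
5) -8018503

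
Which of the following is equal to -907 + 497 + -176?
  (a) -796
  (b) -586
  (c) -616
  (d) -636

First: -907 + 497 = -410
Then: -410 + -176 = -586
b) -586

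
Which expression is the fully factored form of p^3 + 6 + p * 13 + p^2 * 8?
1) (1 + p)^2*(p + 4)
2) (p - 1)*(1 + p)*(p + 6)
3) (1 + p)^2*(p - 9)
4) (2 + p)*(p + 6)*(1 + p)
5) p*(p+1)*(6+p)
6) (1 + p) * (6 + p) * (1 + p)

We need to factor p^3 + 6 + p * 13 + p^2 * 8.
The factored form is (1 + p) * (6 + p) * (1 + p).
6) (1 + p) * (6 + p) * (1 + p)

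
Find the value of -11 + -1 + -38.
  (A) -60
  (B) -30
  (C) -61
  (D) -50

First: -11 + -1 = -12
Then: -12 + -38 = -50
D) -50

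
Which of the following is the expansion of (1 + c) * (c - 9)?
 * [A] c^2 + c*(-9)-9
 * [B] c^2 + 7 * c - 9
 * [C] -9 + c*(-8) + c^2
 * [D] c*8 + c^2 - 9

Expanding (1 + c) * (c - 9):
= -9 + c*(-8) + c^2
C) -9 + c*(-8) + c^2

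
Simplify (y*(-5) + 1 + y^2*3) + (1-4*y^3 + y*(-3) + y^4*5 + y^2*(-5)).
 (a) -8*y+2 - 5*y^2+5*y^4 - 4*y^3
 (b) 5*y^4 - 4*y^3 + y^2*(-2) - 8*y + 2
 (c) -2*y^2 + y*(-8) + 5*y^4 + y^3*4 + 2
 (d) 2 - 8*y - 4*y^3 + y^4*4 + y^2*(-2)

Adding the polynomials and combining like terms:
(y*(-5) + 1 + y^2*3) + (1 - 4*y^3 + y*(-3) + y^4*5 + y^2*(-5))
= 5*y^4 - 4*y^3 + y^2*(-2) - 8*y + 2
b) 5*y^4 - 4*y^3 + y^2*(-2) - 8*y + 2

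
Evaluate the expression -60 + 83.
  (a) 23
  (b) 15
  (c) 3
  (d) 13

-60 + 83 = 23
a) 23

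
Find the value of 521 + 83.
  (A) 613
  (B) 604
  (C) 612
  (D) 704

521 + 83 = 604
B) 604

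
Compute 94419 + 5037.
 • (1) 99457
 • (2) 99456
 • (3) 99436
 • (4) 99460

94419 + 5037 = 99456
2) 99456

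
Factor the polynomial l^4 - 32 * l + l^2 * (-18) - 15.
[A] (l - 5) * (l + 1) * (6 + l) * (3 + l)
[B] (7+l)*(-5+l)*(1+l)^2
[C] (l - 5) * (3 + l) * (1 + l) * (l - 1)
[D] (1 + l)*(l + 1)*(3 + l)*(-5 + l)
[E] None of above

We need to factor l^4 - 32 * l + l^2 * (-18) - 15.
The factored form is (1 + l)*(l + 1)*(3 + l)*(-5 + l).
D) (1 + l)*(l + 1)*(3 + l)*(-5 + l)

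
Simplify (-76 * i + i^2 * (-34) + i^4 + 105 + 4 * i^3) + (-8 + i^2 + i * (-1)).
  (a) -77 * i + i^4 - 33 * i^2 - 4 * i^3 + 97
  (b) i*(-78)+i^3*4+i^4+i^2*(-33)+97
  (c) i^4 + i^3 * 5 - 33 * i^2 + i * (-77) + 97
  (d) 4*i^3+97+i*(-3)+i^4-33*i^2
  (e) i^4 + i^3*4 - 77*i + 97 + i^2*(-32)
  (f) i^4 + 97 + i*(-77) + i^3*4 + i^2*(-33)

Adding the polynomials and combining like terms:
(-76*i + i^2*(-34) + i^4 + 105 + 4*i^3) + (-8 + i^2 + i*(-1))
= i^4 + 97 + i*(-77) + i^3*4 + i^2*(-33)
f) i^4 + 97 + i*(-77) + i^3*4 + i^2*(-33)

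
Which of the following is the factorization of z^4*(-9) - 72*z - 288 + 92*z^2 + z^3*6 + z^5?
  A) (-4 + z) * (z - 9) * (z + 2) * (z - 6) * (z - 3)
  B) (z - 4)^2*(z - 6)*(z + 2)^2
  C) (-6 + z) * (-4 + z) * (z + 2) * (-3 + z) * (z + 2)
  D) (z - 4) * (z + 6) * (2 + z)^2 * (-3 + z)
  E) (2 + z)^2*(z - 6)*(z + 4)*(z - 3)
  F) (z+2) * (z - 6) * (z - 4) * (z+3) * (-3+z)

We need to factor z^4*(-9) - 72*z - 288 + 92*z^2 + z^3*6 + z^5.
The factored form is (-6 + z) * (-4 + z) * (z + 2) * (-3 + z) * (z + 2).
C) (-6 + z) * (-4 + z) * (z + 2) * (-3 + z) * (z + 2)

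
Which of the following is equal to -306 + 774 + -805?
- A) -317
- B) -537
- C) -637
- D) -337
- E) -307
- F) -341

First: -306 + 774 = 468
Then: 468 + -805 = -337
D) -337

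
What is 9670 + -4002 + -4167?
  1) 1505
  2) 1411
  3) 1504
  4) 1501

First: 9670 + -4002 = 5668
Then: 5668 + -4167 = 1501
4) 1501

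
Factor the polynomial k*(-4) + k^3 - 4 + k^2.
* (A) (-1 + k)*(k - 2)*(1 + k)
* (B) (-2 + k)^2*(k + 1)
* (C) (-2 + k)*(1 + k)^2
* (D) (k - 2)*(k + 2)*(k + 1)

We need to factor k*(-4) + k^3 - 4 + k^2.
The factored form is (k - 2)*(k + 2)*(k + 1).
D) (k - 2)*(k + 2)*(k + 1)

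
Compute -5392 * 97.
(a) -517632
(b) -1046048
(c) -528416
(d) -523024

-5392 * 97 = -523024
d) -523024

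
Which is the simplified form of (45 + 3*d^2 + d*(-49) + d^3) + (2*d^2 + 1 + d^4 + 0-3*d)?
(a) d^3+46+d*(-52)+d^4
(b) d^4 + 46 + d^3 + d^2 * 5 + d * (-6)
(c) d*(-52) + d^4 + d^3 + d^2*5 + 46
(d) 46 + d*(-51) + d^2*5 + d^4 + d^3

Adding the polynomials and combining like terms:
(45 + 3*d^2 + d*(-49) + d^3) + (2*d^2 + 1 + d^4 + 0 - 3*d)
= d*(-52) + d^4 + d^3 + d^2*5 + 46
c) d*(-52) + d^4 + d^3 + d^2*5 + 46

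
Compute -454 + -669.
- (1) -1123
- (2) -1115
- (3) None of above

-454 + -669 = -1123
1) -1123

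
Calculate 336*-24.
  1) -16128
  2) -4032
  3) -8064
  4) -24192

336 * -24 = -8064
3) -8064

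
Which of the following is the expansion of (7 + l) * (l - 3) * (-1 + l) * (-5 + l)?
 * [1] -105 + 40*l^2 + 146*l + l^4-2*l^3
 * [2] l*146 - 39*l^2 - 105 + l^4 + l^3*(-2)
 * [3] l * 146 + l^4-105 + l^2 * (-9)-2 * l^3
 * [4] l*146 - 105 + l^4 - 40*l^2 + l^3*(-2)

Expanding (7 + l) * (l - 3) * (-1 + l) * (-5 + l):
= l*146 - 105 + l^4 - 40*l^2 + l^3*(-2)
4) l*146 - 105 + l^4 - 40*l^2 + l^3*(-2)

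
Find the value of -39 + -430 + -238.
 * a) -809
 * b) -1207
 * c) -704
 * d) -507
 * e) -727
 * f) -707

First: -39 + -430 = -469
Then: -469 + -238 = -707
f) -707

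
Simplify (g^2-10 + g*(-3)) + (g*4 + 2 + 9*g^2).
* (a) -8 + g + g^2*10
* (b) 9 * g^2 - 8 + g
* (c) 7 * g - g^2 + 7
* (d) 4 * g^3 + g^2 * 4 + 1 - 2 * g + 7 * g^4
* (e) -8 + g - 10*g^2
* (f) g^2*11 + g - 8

Adding the polynomials and combining like terms:
(g^2 - 10 + g*(-3)) + (g*4 + 2 + 9*g^2)
= -8 + g + g^2*10
a) -8 + g + g^2*10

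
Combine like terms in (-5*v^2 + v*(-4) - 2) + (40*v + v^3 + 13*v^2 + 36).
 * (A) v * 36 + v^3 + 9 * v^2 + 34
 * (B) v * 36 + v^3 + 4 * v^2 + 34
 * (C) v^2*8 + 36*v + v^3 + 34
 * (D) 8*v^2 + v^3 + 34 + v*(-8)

Adding the polynomials and combining like terms:
(-5*v^2 + v*(-4) - 2) + (40*v + v^3 + 13*v^2 + 36)
= v^2*8 + 36*v + v^3 + 34
C) v^2*8 + 36*v + v^3 + 34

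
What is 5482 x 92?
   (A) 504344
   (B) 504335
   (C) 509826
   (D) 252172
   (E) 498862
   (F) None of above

5482 * 92 = 504344
A) 504344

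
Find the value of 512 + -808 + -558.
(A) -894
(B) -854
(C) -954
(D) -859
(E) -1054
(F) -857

First: 512 + -808 = -296
Then: -296 + -558 = -854
B) -854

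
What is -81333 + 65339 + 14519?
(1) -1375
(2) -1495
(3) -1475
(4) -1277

First: -81333 + 65339 = -15994
Then: -15994 + 14519 = -1475
3) -1475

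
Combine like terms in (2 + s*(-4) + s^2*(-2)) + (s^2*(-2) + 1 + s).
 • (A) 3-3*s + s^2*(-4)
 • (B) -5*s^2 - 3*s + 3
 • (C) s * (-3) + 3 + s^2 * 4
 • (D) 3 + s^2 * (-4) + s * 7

Adding the polynomials and combining like terms:
(2 + s*(-4) + s^2*(-2)) + (s^2*(-2) + 1 + s)
= 3-3*s + s^2*(-4)
A) 3-3*s + s^2*(-4)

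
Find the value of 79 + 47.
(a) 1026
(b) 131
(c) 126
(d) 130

79 + 47 = 126
c) 126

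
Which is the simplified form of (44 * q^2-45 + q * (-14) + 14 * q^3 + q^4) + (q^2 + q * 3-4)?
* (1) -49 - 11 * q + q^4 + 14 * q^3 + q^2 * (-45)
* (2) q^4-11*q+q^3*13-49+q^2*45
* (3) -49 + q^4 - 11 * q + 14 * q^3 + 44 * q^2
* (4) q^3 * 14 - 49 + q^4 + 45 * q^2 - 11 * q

Adding the polynomials and combining like terms:
(44*q^2 - 45 + q*(-14) + 14*q^3 + q^4) + (q^2 + q*3 - 4)
= q^3 * 14 - 49 + q^4 + 45 * q^2 - 11 * q
4) q^3 * 14 - 49 + q^4 + 45 * q^2 - 11 * q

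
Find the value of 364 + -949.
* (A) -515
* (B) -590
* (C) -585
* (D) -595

364 + -949 = -585
C) -585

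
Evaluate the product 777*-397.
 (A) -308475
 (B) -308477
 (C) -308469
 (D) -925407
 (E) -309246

777 * -397 = -308469
C) -308469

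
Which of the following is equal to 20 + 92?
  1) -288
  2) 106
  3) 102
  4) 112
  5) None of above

20 + 92 = 112
4) 112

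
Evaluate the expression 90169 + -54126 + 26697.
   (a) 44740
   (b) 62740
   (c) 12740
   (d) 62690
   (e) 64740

First: 90169 + -54126 = 36043
Then: 36043 + 26697 = 62740
b) 62740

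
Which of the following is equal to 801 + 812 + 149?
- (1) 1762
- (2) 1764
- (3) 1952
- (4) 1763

First: 801 + 812 = 1613
Then: 1613 + 149 = 1762
1) 1762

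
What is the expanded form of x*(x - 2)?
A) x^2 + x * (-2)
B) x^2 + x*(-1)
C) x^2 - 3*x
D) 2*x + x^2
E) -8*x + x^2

Expanding x*(x - 2):
= x^2 + x * (-2)
A) x^2 + x * (-2)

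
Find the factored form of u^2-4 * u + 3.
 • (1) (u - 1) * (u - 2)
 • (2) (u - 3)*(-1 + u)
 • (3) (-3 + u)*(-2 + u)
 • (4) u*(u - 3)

We need to factor u^2-4 * u + 3.
The factored form is (u - 3)*(-1 + u).
2) (u - 3)*(-1 + u)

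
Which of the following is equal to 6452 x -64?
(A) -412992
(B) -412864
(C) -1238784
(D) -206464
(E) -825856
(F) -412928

6452 * -64 = -412928
F) -412928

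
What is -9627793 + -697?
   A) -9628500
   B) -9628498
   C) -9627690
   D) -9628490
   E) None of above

-9627793 + -697 = -9628490
D) -9628490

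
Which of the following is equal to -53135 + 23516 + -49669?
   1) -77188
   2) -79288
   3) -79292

First: -53135 + 23516 = -29619
Then: -29619 + -49669 = -79288
2) -79288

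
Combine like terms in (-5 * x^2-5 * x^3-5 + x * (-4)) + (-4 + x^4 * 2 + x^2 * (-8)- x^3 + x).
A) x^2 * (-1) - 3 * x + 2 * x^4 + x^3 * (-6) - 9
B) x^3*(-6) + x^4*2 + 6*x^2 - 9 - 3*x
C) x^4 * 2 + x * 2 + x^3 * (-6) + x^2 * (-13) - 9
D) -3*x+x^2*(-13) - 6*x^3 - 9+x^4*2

Adding the polynomials and combining like terms:
(-5*x^2 - 5*x^3 - 5 + x*(-4)) + (-4 + x^4*2 + x^2*(-8) - x^3 + x)
= -3*x+x^2*(-13) - 6*x^3 - 9+x^4*2
D) -3*x+x^2*(-13) - 6*x^3 - 9+x^4*2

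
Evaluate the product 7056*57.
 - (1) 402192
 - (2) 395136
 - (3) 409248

7056 * 57 = 402192
1) 402192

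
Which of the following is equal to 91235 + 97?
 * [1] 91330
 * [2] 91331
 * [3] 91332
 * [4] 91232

91235 + 97 = 91332
3) 91332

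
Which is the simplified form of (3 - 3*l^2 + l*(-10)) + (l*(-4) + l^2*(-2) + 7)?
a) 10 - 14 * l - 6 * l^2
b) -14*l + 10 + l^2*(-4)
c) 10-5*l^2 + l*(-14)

Adding the polynomials and combining like terms:
(3 - 3*l^2 + l*(-10)) + (l*(-4) + l^2*(-2) + 7)
= 10-5*l^2 + l*(-14)
c) 10-5*l^2 + l*(-14)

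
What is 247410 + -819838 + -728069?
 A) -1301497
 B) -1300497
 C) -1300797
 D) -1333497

First: 247410 + -819838 = -572428
Then: -572428 + -728069 = -1300497
B) -1300497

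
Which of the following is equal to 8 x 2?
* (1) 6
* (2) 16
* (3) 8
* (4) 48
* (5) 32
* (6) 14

8 * 2 = 16
2) 16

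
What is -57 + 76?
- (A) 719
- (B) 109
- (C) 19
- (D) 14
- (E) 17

-57 + 76 = 19
C) 19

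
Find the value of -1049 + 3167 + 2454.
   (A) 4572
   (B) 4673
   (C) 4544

First: -1049 + 3167 = 2118
Then: 2118 + 2454 = 4572
A) 4572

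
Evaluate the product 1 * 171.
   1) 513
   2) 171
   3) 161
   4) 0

1 * 171 = 171
2) 171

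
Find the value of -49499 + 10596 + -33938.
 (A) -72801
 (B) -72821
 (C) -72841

First: -49499 + 10596 = -38903
Then: -38903 + -33938 = -72841
C) -72841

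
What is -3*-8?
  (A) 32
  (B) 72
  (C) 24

-3 * -8 = 24
C) 24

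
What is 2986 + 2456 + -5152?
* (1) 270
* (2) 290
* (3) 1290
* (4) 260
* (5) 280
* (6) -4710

First: 2986 + 2456 = 5442
Then: 5442 + -5152 = 290
2) 290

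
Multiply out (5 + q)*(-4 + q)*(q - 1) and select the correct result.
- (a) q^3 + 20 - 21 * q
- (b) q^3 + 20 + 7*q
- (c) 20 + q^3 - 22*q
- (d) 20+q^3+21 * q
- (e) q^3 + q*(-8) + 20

Expanding (5 + q)*(-4 + q)*(q - 1):
= q^3 + 20 - 21 * q
a) q^3 + 20 - 21 * q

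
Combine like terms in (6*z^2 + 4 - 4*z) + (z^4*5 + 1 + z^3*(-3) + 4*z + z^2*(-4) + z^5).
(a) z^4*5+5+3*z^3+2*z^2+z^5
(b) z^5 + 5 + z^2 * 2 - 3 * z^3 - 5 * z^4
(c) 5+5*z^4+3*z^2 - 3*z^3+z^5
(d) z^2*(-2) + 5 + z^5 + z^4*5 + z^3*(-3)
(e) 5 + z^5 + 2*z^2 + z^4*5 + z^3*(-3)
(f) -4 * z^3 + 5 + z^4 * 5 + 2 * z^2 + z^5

Adding the polynomials and combining like terms:
(6*z^2 + 4 - 4*z) + (z^4*5 + 1 + z^3*(-3) + 4*z + z^2*(-4) + z^5)
= 5 + z^5 + 2*z^2 + z^4*5 + z^3*(-3)
e) 5 + z^5 + 2*z^2 + z^4*5 + z^3*(-3)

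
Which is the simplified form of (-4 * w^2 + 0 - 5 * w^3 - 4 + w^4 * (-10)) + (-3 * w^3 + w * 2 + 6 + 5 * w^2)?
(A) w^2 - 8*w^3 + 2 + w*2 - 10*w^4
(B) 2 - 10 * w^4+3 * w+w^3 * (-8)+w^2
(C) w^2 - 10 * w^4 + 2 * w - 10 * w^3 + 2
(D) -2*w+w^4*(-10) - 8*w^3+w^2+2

Adding the polynomials and combining like terms:
(-4*w^2 + 0 - 5*w^3 - 4 + w^4*(-10)) + (-3*w^3 + w*2 + 6 + 5*w^2)
= w^2 - 8*w^3 + 2 + w*2 - 10*w^4
A) w^2 - 8*w^3 + 2 + w*2 - 10*w^4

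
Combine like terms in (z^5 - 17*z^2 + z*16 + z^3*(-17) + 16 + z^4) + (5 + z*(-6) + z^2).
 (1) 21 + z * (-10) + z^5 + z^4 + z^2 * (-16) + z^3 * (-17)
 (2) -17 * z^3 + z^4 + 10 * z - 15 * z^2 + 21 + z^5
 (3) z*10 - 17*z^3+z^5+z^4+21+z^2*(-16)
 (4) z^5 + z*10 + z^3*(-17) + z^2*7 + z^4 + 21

Adding the polynomials and combining like terms:
(z^5 - 17*z^2 + z*16 + z^3*(-17) + 16 + z^4) + (5 + z*(-6) + z^2)
= z*10 - 17*z^3+z^5+z^4+21+z^2*(-16)
3) z*10 - 17*z^3+z^5+z^4+21+z^2*(-16)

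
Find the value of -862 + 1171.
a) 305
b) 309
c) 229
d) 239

-862 + 1171 = 309
b) 309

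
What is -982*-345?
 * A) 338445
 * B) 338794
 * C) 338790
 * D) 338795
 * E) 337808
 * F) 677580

-982 * -345 = 338790
C) 338790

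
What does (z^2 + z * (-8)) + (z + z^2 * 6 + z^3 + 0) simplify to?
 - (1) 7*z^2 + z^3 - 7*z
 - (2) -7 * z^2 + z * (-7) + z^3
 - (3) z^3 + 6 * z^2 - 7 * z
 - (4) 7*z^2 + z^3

Adding the polynomials and combining like terms:
(z^2 + z*(-8)) + (z + z^2*6 + z^3 + 0)
= 7*z^2 + z^3 - 7*z
1) 7*z^2 + z^3 - 7*z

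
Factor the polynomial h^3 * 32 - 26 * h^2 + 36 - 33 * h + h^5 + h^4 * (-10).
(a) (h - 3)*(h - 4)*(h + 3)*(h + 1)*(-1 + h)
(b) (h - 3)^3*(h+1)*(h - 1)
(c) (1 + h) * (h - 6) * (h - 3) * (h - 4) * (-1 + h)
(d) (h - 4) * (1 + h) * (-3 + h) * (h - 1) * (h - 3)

We need to factor h^3 * 32 - 26 * h^2 + 36 - 33 * h + h^5 + h^4 * (-10).
The factored form is (h - 4) * (1 + h) * (-3 + h) * (h - 1) * (h - 3).
d) (h - 4) * (1 + h) * (-3 + h) * (h - 1) * (h - 3)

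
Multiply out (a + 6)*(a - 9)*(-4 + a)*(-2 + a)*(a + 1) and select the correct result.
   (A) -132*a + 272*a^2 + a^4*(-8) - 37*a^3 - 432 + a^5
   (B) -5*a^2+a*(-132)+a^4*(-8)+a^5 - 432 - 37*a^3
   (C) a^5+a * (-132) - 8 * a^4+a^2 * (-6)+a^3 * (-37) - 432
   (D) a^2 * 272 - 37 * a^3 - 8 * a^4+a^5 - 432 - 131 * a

Expanding (a + 6)*(a - 9)*(-4 + a)*(-2 + a)*(a + 1):
= -132*a + 272*a^2 + a^4*(-8) - 37*a^3 - 432 + a^5
A) -132*a + 272*a^2 + a^4*(-8) - 37*a^3 - 432 + a^5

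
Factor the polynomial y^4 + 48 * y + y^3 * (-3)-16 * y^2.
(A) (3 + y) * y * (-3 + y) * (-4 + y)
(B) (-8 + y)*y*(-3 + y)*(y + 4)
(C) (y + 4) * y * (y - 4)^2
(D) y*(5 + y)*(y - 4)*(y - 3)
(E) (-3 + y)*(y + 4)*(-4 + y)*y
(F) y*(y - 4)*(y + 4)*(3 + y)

We need to factor y^4 + 48 * y + y^3 * (-3)-16 * y^2.
The factored form is (-3 + y)*(y + 4)*(-4 + y)*y.
E) (-3 + y)*(y + 4)*(-4 + y)*y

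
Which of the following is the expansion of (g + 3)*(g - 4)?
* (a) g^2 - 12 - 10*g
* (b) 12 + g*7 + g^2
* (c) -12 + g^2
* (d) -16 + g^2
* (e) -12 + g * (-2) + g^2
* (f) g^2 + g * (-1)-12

Expanding (g + 3)*(g - 4):
= g^2 + g * (-1)-12
f) g^2 + g * (-1)-12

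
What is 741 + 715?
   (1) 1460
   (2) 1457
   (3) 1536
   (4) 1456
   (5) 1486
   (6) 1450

741 + 715 = 1456
4) 1456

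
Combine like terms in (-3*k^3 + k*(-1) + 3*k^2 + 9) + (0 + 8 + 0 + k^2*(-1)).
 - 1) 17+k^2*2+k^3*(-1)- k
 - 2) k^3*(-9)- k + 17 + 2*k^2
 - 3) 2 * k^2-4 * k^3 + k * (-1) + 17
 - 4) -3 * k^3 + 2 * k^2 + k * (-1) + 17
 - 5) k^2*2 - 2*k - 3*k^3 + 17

Adding the polynomials and combining like terms:
(-3*k^3 + k*(-1) + 3*k^2 + 9) + (0 + 8 + 0 + k^2*(-1))
= -3 * k^3 + 2 * k^2 + k * (-1) + 17
4) -3 * k^3 + 2 * k^2 + k * (-1) + 17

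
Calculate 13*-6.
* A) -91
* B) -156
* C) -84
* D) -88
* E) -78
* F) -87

13 * -6 = -78
E) -78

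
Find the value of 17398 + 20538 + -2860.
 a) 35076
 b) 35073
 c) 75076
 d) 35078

First: 17398 + 20538 = 37936
Then: 37936 + -2860 = 35076
a) 35076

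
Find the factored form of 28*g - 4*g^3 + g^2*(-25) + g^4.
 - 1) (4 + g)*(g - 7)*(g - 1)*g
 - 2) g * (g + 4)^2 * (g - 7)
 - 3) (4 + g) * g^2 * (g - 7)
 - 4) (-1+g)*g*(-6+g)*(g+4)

We need to factor 28*g - 4*g^3 + g^2*(-25) + g^4.
The factored form is (4 + g)*(g - 7)*(g - 1)*g.
1) (4 + g)*(g - 7)*(g - 1)*g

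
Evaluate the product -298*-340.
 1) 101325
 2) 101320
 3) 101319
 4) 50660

-298 * -340 = 101320
2) 101320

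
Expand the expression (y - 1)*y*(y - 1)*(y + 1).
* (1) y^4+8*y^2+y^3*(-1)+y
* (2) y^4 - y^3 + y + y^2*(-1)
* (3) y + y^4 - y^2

Expanding (y - 1)*y*(y - 1)*(y + 1):
= y^4 - y^3 + y + y^2*(-1)
2) y^4 - y^3 + y + y^2*(-1)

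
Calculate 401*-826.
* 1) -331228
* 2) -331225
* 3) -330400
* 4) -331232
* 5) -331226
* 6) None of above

401 * -826 = -331226
5) -331226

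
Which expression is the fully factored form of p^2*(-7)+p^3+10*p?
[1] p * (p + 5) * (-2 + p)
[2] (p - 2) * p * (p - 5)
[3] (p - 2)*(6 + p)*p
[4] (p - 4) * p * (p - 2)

We need to factor p^2*(-7)+p^3+10*p.
The factored form is (p - 2) * p * (p - 5).
2) (p - 2) * p * (p - 5)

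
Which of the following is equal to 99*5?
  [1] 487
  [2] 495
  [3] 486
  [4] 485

99 * 5 = 495
2) 495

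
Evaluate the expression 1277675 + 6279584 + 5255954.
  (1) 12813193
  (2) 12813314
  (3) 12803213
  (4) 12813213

First: 1277675 + 6279584 = 7557259
Then: 7557259 + 5255954 = 12813213
4) 12813213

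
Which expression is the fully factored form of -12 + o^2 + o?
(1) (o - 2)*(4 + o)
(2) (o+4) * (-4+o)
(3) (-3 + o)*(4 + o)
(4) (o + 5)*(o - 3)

We need to factor -12 + o^2 + o.
The factored form is (-3 + o)*(4 + o).
3) (-3 + o)*(4 + o)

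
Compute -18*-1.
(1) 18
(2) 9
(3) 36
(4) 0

-18 * -1 = 18
1) 18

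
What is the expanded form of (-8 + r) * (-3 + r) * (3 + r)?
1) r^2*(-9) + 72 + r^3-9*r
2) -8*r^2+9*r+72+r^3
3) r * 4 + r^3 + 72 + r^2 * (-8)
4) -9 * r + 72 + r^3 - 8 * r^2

Expanding (-8 + r) * (-3 + r) * (3 + r):
= -9 * r + 72 + r^3 - 8 * r^2
4) -9 * r + 72 + r^3 - 8 * r^2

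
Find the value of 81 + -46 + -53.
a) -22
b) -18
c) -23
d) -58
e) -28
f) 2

First: 81 + -46 = 35
Then: 35 + -53 = -18
b) -18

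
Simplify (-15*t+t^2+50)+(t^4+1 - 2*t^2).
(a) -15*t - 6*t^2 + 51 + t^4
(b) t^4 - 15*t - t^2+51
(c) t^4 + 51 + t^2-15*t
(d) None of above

Adding the polynomials and combining like terms:
(-15*t + t^2 + 50) + (t^4 + 1 - 2*t^2)
= t^4 - 15*t - t^2+51
b) t^4 - 15*t - t^2+51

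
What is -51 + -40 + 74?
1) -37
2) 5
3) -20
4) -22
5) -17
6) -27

First: -51 + -40 = -91
Then: -91 + 74 = -17
5) -17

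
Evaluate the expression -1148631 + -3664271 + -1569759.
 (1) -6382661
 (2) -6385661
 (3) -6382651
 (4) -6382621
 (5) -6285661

First: -1148631 + -3664271 = -4812902
Then: -4812902 + -1569759 = -6382661
1) -6382661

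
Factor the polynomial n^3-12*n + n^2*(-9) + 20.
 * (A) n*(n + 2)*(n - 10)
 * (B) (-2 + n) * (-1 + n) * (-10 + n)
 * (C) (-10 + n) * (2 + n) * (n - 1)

We need to factor n^3-12*n + n^2*(-9) + 20.
The factored form is (-10 + n) * (2 + n) * (n - 1).
C) (-10 + n) * (2 + n) * (n - 1)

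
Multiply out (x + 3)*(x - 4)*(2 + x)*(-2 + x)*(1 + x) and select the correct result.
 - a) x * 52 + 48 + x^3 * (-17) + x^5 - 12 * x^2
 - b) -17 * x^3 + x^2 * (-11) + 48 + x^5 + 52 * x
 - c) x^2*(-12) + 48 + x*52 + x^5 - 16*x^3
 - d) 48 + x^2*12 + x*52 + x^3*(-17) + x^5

Expanding (x + 3)*(x - 4)*(2 + x)*(-2 + x)*(1 + x):
= x * 52 + 48 + x^3 * (-17) + x^5 - 12 * x^2
a) x * 52 + 48 + x^3 * (-17) + x^5 - 12 * x^2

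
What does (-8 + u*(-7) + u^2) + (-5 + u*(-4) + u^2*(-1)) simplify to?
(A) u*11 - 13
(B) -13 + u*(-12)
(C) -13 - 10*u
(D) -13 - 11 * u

Adding the polynomials and combining like terms:
(-8 + u*(-7) + u^2) + (-5 + u*(-4) + u^2*(-1))
= -13 - 11 * u
D) -13 - 11 * u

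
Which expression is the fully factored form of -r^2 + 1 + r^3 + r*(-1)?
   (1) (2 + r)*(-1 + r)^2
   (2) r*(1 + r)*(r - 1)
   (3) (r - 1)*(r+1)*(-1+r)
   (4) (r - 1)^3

We need to factor -r^2 + 1 + r^3 + r*(-1).
The factored form is (r - 1)*(r+1)*(-1+r).
3) (r - 1)*(r+1)*(-1+r)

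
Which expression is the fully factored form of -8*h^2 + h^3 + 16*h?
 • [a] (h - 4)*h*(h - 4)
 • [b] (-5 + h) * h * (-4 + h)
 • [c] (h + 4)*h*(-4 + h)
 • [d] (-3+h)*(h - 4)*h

We need to factor -8*h^2 + h^3 + 16*h.
The factored form is (h - 4)*h*(h - 4).
a) (h - 4)*h*(h - 4)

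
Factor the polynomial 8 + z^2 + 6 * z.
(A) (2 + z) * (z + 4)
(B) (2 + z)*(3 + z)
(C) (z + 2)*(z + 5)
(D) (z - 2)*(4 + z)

We need to factor 8 + z^2 + 6 * z.
The factored form is (2 + z) * (z + 4).
A) (2 + z) * (z + 4)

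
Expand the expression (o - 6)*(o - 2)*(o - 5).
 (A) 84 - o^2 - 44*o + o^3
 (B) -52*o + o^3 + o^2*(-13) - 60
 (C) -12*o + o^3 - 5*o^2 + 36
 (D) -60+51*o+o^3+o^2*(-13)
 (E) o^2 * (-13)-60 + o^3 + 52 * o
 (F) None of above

Expanding (o - 6)*(o - 2)*(o - 5):
= o^2 * (-13)-60 + o^3 + 52 * o
E) o^2 * (-13)-60 + o^3 + 52 * o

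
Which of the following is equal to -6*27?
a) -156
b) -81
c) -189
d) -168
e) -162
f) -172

-6 * 27 = -162
e) -162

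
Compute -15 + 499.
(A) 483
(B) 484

-15 + 499 = 484
B) 484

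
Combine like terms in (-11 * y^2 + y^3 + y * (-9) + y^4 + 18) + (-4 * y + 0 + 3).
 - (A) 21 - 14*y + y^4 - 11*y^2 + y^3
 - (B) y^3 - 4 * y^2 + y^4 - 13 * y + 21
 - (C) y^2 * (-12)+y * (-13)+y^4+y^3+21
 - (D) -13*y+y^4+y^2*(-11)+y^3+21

Adding the polynomials and combining like terms:
(-11*y^2 + y^3 + y*(-9) + y^4 + 18) + (-4*y + 0 + 3)
= -13*y+y^4+y^2*(-11)+y^3+21
D) -13*y+y^4+y^2*(-11)+y^3+21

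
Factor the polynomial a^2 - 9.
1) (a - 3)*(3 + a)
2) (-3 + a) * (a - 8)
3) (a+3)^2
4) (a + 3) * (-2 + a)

We need to factor a^2 - 9.
The factored form is (a - 3)*(3 + a).
1) (a - 3)*(3 + a)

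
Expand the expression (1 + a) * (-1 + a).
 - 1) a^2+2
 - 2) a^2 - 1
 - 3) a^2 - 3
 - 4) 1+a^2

Expanding (1 + a) * (-1 + a):
= a^2 - 1
2) a^2 - 1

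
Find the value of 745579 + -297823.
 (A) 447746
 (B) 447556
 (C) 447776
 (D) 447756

745579 + -297823 = 447756
D) 447756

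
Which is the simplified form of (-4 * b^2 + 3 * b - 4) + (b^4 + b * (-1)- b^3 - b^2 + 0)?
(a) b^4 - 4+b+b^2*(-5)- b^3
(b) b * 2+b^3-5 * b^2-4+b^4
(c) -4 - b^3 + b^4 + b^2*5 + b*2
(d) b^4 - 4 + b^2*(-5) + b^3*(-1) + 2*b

Adding the polynomials and combining like terms:
(-4*b^2 + 3*b - 4) + (b^4 + b*(-1) - b^3 - b^2 + 0)
= b^4 - 4 + b^2*(-5) + b^3*(-1) + 2*b
d) b^4 - 4 + b^2*(-5) + b^3*(-1) + 2*b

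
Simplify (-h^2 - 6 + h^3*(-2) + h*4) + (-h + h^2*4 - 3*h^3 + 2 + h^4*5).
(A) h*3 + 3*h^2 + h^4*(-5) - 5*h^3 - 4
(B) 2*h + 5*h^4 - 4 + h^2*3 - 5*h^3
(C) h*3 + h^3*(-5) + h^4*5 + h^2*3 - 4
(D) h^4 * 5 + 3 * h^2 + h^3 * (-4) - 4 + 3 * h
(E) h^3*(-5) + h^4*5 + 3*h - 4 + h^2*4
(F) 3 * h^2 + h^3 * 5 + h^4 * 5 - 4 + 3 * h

Adding the polynomials and combining like terms:
(-h^2 - 6 + h^3*(-2) + h*4) + (-h + h^2*4 - 3*h^3 + 2 + h^4*5)
= h*3 + h^3*(-5) + h^4*5 + h^2*3 - 4
C) h*3 + h^3*(-5) + h^4*5 + h^2*3 - 4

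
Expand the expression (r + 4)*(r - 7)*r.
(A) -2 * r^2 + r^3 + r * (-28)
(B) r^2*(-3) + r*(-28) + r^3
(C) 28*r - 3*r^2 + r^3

Expanding (r + 4)*(r - 7)*r:
= r^2*(-3) + r*(-28) + r^3
B) r^2*(-3) + r*(-28) + r^3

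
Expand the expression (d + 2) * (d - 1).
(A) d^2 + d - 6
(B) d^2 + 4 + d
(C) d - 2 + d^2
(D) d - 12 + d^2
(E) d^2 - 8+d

Expanding (d + 2) * (d - 1):
= d - 2 + d^2
C) d - 2 + d^2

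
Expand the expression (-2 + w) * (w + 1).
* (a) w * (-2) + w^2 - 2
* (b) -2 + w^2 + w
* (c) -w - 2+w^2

Expanding (-2 + w) * (w + 1):
= -w - 2+w^2
c) -w - 2+w^2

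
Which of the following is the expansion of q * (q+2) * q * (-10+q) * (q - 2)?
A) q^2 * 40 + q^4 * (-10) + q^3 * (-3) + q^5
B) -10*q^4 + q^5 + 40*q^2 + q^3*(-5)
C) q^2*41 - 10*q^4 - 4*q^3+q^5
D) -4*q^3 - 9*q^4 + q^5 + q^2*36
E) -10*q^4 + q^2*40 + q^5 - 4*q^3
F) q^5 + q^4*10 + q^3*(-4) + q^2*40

Expanding q * (q+2) * q * (-10+q) * (q - 2):
= -10*q^4 + q^2*40 + q^5 - 4*q^3
E) -10*q^4 + q^2*40 + q^5 - 4*q^3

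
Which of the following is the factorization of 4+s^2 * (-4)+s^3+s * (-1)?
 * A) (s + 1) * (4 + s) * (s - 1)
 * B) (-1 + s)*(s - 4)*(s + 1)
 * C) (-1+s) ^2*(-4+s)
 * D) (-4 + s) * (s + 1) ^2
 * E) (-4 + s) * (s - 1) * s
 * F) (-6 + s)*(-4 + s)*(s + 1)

We need to factor 4+s^2 * (-4)+s^3+s * (-1).
The factored form is (-1 + s)*(s - 4)*(s + 1).
B) (-1 + s)*(s - 4)*(s + 1)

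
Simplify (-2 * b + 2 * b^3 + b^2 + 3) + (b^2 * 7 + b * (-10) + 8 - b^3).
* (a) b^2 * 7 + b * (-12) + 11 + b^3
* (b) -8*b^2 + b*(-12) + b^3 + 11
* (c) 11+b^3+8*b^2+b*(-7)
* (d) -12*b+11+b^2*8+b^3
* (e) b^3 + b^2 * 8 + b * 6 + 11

Adding the polynomials and combining like terms:
(-2*b + 2*b^3 + b^2 + 3) + (b^2*7 + b*(-10) + 8 - b^3)
= -12*b+11+b^2*8+b^3
d) -12*b+11+b^2*8+b^3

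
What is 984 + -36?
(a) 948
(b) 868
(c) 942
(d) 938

984 + -36 = 948
a) 948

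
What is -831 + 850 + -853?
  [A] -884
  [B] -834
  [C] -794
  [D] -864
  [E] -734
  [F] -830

First: -831 + 850 = 19
Then: 19 + -853 = -834
B) -834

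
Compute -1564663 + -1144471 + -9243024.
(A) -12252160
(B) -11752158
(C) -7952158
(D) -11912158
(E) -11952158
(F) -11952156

First: -1564663 + -1144471 = -2709134
Then: -2709134 + -9243024 = -11952158
E) -11952158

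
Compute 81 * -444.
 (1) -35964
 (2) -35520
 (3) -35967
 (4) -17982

81 * -444 = -35964
1) -35964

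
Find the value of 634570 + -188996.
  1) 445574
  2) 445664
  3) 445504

634570 + -188996 = 445574
1) 445574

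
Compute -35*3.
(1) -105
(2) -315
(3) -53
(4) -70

-35 * 3 = -105
1) -105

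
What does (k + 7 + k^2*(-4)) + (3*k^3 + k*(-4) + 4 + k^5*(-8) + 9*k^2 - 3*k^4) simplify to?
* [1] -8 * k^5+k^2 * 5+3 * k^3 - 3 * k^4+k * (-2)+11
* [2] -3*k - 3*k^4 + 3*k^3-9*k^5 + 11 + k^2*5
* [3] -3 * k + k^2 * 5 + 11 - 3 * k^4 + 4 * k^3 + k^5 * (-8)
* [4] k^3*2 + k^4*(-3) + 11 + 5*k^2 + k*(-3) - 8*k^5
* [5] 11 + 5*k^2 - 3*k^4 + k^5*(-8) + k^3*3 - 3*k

Adding the polynomials and combining like terms:
(k + 7 + k^2*(-4)) + (3*k^3 + k*(-4) + 4 + k^5*(-8) + 9*k^2 - 3*k^4)
= 11 + 5*k^2 - 3*k^4 + k^5*(-8) + k^3*3 - 3*k
5) 11 + 5*k^2 - 3*k^4 + k^5*(-8) + k^3*3 - 3*k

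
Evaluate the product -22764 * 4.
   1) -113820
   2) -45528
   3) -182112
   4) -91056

-22764 * 4 = -91056
4) -91056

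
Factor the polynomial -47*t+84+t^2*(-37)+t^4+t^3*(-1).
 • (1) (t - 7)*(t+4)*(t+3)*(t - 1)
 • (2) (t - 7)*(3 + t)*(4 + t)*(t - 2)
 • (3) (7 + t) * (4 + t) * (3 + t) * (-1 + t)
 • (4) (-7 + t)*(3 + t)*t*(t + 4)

We need to factor -47*t+84+t^2*(-37)+t^4+t^3*(-1).
The factored form is (t - 7)*(t+4)*(t+3)*(t - 1).
1) (t - 7)*(t+4)*(t+3)*(t - 1)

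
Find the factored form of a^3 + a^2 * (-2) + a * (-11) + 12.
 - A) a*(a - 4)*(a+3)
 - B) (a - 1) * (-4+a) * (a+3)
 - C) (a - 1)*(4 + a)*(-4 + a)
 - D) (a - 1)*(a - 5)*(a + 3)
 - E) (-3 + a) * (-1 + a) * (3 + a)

We need to factor a^3 + a^2 * (-2) + a * (-11) + 12.
The factored form is (a - 1) * (-4+a) * (a+3).
B) (a - 1) * (-4+a) * (a+3)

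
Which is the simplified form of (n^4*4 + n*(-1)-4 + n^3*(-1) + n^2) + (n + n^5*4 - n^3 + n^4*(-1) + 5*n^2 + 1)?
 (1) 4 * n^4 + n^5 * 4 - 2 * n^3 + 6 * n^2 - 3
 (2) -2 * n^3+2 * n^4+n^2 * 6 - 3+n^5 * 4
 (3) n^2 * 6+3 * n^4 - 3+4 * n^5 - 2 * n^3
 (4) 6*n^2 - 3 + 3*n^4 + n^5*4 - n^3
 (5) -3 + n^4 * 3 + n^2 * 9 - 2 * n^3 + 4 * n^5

Adding the polynomials and combining like terms:
(n^4*4 + n*(-1) - 4 + n^3*(-1) + n^2) + (n + n^5*4 - n^3 + n^4*(-1) + 5*n^2 + 1)
= n^2 * 6+3 * n^4 - 3+4 * n^5 - 2 * n^3
3) n^2 * 6+3 * n^4 - 3+4 * n^5 - 2 * n^3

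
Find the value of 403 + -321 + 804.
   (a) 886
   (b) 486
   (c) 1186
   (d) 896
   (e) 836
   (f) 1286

First: 403 + -321 = 82
Then: 82 + 804 = 886
a) 886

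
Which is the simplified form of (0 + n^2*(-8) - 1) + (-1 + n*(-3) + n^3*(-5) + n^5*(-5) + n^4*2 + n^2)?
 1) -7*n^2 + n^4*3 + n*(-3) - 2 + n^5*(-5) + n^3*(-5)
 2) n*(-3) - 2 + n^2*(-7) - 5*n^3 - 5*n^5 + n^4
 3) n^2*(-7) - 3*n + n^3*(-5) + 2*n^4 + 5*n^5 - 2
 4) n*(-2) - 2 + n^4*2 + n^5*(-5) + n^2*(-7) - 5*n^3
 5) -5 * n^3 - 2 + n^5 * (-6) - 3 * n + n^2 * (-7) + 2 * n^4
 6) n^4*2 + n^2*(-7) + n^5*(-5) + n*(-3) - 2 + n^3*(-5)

Adding the polynomials and combining like terms:
(0 + n^2*(-8) - 1) + (-1 + n*(-3) + n^3*(-5) + n^5*(-5) + n^4*2 + n^2)
= n^4*2 + n^2*(-7) + n^5*(-5) + n*(-3) - 2 + n^3*(-5)
6) n^4*2 + n^2*(-7) + n^5*(-5) + n*(-3) - 2 + n^3*(-5)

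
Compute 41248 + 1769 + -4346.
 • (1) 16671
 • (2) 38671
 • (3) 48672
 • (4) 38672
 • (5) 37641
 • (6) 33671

First: 41248 + 1769 = 43017
Then: 43017 + -4346 = 38671
2) 38671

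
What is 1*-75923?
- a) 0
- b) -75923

1 * -75923 = -75923
b) -75923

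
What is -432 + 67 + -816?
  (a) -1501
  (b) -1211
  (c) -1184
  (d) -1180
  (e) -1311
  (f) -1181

First: -432 + 67 = -365
Then: -365 + -816 = -1181
f) -1181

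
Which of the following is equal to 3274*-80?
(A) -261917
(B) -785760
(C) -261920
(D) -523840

3274 * -80 = -261920
C) -261920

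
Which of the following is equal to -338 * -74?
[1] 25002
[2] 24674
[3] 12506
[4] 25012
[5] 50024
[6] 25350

-338 * -74 = 25012
4) 25012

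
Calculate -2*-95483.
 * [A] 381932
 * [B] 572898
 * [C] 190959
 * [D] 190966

-2 * -95483 = 190966
D) 190966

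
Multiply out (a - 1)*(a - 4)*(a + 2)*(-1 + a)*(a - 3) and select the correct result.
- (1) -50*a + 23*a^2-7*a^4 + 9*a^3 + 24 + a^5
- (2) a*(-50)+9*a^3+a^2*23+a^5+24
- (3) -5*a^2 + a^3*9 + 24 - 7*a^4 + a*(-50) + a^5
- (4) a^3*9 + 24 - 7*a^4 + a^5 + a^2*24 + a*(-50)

Expanding (a - 1)*(a - 4)*(a + 2)*(-1 + a)*(a - 3):
= -50*a + 23*a^2-7*a^4 + 9*a^3 + 24 + a^5
1) -50*a + 23*a^2-7*a^4 + 9*a^3 + 24 + a^5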